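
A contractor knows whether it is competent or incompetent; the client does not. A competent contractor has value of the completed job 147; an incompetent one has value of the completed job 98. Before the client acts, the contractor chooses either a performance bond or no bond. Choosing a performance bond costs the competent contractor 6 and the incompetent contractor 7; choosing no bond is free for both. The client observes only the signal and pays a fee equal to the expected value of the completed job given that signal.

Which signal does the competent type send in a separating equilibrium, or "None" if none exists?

Try competent → bond, incompetent → no bond:
  If types separate, bond earns payment 147 and no bond earns 98.
  Competent: bond gives 147 − 6 = 141; no bond gives 98 − 0 = 98. No deviation. ✓
  Incompetent: no bond gives 98 − 0 = 98; bond gives 147 − 7 = 140. Would deviate. ✗
Try competent → no bond, incompetent → bond:
  If types separate, no bond earns payment 147 and bond earns 98.
  Competent: no bond gives 147 − 0 = 147; bond gives 98 − 6 = 92. No deviation. ✓
  Incompetent: bond gives 98 − 7 = 91; no bond gives 147 − 0 = 147. Would deviate. ✗
Neither assignment is incentive-compatible.

None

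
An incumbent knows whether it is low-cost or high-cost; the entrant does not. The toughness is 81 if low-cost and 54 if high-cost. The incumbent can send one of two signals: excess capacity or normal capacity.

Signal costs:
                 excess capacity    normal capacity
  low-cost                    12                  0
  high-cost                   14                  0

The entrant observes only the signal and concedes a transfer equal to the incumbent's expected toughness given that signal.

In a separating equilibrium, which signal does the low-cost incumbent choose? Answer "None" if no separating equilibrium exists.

Try low-cost → excess capacity, high-cost → normal capacity:
  If types separate, excess capacity earns payment 81 and normal capacity earns 54.
  Low-cost: excess capacity gives 81 − 12 = 69; normal capacity gives 54 − 0 = 54. No deviation. ✓
  High-cost: normal capacity gives 54 − 0 = 54; excess capacity gives 81 − 14 = 67. Would deviate. ✗
Try low-cost → normal capacity, high-cost → excess capacity:
  If types separate, normal capacity earns payment 81 and excess capacity earns 54.
  Low-cost: normal capacity gives 81 − 0 = 81; excess capacity gives 54 − 12 = 42. No deviation. ✓
  High-cost: excess capacity gives 54 − 14 = 40; normal capacity gives 81 − 0 = 81. Would deviate. ✗
Neither assignment is incentive-compatible.

None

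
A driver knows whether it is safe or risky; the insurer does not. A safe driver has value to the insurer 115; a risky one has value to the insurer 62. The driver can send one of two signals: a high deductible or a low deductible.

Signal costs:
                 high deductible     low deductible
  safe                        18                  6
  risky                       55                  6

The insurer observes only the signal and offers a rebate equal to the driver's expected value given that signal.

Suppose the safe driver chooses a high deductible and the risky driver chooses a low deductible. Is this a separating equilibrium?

No

If types separate, high deductible earns payment 115 and low deductible earns 62.
Safe: high deductible gives 115 − 18 = 97; low deductible gives 62 − 6 = 56. No deviation. ✓
Risky: low deductible gives 62 − 6 = 56; high deductible gives 115 − 55 = 60. Would deviate. ✗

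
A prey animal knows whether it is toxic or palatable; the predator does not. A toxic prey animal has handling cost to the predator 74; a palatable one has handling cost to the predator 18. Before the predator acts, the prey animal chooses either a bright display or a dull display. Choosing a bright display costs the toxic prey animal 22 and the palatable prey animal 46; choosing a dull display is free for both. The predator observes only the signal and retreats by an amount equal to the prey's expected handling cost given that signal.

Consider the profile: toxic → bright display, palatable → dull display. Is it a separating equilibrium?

If types separate, bright display earns payment 74 and dull display earns 18.
Toxic: bright display gives 74 − 22 = 52; dull display gives 18 − 0 = 18. No deviation. ✓
Palatable: dull display gives 18 − 0 = 18; bright display gives 74 − 46 = 28. Would deviate. ✗

No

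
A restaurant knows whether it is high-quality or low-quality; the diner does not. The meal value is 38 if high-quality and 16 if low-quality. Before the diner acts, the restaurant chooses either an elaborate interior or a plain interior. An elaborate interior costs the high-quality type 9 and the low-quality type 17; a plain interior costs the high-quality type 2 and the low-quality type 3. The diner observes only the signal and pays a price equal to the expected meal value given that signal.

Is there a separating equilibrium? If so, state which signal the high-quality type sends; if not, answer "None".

Try high-quality → elaborate interior, low-quality → plain interior:
  Under separation the diner infers type exactly: elaborate interior → high-quality (pays 38), plain interior → low-quality (pays 16).
  High-quality: elaborate interior gives 38 − 9 = 29; plain interior gives 16 − 2 = 14. No deviation. ✓
  Low-quality: plain interior gives 16 − 3 = 13; elaborate interior gives 38 − 17 = 21. Would deviate. ✗
Try high-quality → plain interior, low-quality → elaborate interior:
  Under separation the diner infers type exactly: plain interior → high-quality (pays 38), elaborate interior → low-quality (pays 16).
  High-quality: plain interior gives 38 − 2 = 36; elaborate interior gives 16 − 9 = 7. No deviation. ✓
  Low-quality: elaborate interior gives 16 − 17 = -1; plain interior gives 38 − 3 = 35. Would deviate. ✗
Neither assignment is incentive-compatible.

None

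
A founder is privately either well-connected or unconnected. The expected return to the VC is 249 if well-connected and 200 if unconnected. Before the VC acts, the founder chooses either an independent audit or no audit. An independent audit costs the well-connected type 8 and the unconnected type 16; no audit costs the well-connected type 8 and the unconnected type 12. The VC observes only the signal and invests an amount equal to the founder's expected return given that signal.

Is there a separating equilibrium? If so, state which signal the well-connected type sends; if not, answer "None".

Try well-connected → audit, unconnected → no audit:
  Under separation the VC infers type exactly: audit → well-connected (pays 249), no audit → unconnected (pays 200).
  Well-connected: audit gives 249 − 8 = 241; no audit gives 200 − 8 = 192. No deviation. ✓
  Unconnected: no audit gives 200 − 12 = 188; audit gives 249 − 16 = 233. Would deviate. ✗
Try well-connected → no audit, unconnected → audit:
  Under separation the VC infers type exactly: no audit → well-connected (pays 249), audit → unconnected (pays 200).
  Well-connected: no audit gives 249 − 8 = 241; audit gives 200 − 8 = 192. No deviation. ✓
  Unconnected: audit gives 200 − 16 = 184; no audit gives 249 − 12 = 237. Would deviate. ✗
Neither assignment is incentive-compatible.

None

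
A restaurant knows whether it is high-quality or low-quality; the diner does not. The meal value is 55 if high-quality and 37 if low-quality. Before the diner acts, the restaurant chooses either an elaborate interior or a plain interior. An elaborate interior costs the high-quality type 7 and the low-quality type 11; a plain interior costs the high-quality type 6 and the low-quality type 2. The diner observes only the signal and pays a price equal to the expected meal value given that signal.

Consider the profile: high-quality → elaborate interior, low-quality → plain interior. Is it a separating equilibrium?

No

Under separation the diner infers type exactly: elaborate interior → high-quality (pays 55), plain interior → low-quality (pays 37).
High-quality: elaborate interior gives 55 − 7 = 48; plain interior gives 37 − 6 = 31. No deviation. ✓
Low-quality: plain interior gives 37 − 2 = 35; elaborate interior gives 55 − 11 = 44. Would deviate. ✗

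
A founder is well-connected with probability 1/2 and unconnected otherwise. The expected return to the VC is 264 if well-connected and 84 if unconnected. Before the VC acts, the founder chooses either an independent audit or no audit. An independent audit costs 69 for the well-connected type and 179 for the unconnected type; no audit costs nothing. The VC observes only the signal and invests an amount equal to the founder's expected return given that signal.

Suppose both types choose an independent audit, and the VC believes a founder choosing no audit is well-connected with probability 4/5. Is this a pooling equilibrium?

No

On the equilibrium path (audit) the VC holds the prior 1/2 and pays 1/2·264 + 1/2·84 = 174. Off-path (no audit) belief 4/5 gives 4/5·264 + 1/5·84 = 228.
Well-connected: audit gives 174 − 69 = 105; no audit gives 228 − 0 = 228. Deviates. ✗
Unconnected: audit gives 174 − 179 = -5; no audit gives 228 − 0 = 228. Deviates. ✗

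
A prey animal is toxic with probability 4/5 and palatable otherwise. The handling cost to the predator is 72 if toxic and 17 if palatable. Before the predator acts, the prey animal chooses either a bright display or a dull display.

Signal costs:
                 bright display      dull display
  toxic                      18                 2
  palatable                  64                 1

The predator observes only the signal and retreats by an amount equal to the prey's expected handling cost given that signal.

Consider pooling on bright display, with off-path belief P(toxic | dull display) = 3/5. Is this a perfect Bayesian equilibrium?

At the pooled signal (bright display) the predator holds the prior 4/5 and pays 4/5·72 + 1/5·17 = 61. Off-path (dull display) belief 3/5 gives 3/5·72 + 2/5·17 = 50.
Toxic: bright display gives 61 − 18 = 43; dull display gives 50 − 2 = 48. Deviates. ✗
Palatable: bright display gives 61 − 64 = -3; dull display gives 50 − 1 = 49. Deviates. ✗

No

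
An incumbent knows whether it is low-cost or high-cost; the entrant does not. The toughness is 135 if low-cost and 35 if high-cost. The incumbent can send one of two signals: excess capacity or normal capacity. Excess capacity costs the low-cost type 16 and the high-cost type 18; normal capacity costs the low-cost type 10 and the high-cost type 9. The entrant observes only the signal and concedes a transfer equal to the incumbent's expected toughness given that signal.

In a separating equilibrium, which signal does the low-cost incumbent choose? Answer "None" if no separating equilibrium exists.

Try low-cost → excess capacity, high-cost → normal capacity:
  If types separate, excess capacity earns payment 135 and normal capacity earns 35.
  Low-cost: excess capacity gives 135 − 16 = 119; normal capacity gives 35 − 10 = 25. No deviation. ✓
  High-cost: normal capacity gives 35 − 9 = 26; excess capacity gives 135 − 18 = 117. Would deviate. ✗
Try low-cost → normal capacity, high-cost → excess capacity:
  If types separate, normal capacity earns payment 135 and excess capacity earns 35.
  Low-cost: normal capacity gives 135 − 10 = 125; excess capacity gives 35 − 16 = 19. No deviation. ✓
  High-cost: excess capacity gives 35 − 18 = 17; normal capacity gives 135 − 9 = 126. Would deviate. ✗
Neither assignment is incentive-compatible.

None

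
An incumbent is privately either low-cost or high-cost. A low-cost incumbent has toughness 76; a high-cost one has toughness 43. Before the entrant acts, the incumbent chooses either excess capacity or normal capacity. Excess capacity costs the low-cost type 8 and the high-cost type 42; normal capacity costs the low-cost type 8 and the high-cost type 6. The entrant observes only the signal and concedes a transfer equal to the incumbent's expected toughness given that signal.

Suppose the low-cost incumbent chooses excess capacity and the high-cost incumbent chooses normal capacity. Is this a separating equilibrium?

If types separate, excess capacity earns payment 76 and normal capacity earns 43.
Low-cost: excess capacity gives 76 − 8 = 68; normal capacity gives 43 − 8 = 35. No deviation. ✓
High-cost: normal capacity gives 43 − 6 = 37; excess capacity gives 76 − 42 = 34. No deviation. ✓
Both incentive constraints hold.

Yes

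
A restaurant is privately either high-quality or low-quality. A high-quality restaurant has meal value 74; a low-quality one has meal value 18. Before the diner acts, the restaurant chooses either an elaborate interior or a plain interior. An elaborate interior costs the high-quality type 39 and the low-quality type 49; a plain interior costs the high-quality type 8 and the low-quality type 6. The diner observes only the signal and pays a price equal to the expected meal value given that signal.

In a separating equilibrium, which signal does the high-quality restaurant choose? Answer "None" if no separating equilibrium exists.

Try high-quality → elaborate interior, low-quality → plain interior:
  Under separation the diner infers type exactly: elaborate interior → high-quality (pays 74), plain interior → low-quality (pays 18).
  High-quality: elaborate interior gives 74 − 39 = 35; plain interior gives 18 − 8 = 10. No deviation. ✓
  Low-quality: plain interior gives 18 − 6 = 12; elaborate interior gives 74 − 49 = 25. Would deviate. ✗
Try high-quality → plain interior, low-quality → elaborate interior:
  Under separation the diner infers type exactly: plain interior → high-quality (pays 74), elaborate interior → low-quality (pays 18).
  High-quality: plain interior gives 74 − 8 = 66; elaborate interior gives 18 − 39 = -21. No deviation. ✓
  Low-quality: elaborate interior gives 18 − 49 = -31; plain interior gives 74 − 6 = 68. Would deviate. ✗
Neither assignment is incentive-compatible.

None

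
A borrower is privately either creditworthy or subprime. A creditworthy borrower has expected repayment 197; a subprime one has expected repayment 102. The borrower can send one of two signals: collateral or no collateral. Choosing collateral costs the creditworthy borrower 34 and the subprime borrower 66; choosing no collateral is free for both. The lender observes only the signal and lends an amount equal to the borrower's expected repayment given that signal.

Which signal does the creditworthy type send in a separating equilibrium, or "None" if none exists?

Try creditworthy → collateral, subprime → no collateral:
  If types separate, collateral earns payment 197 and no collateral earns 102.
  Creditworthy: collateral gives 197 − 34 = 163; no collateral gives 102 − 0 = 102. No deviation. ✓
  Subprime: no collateral gives 102 − 0 = 102; collateral gives 197 − 66 = 131. Would deviate. ✗
Try creditworthy → no collateral, subprime → collateral:
  If types separate, no collateral earns payment 197 and collateral earns 102.
  Creditworthy: no collateral gives 197 − 0 = 197; collateral gives 102 − 34 = 68. No deviation. ✓
  Subprime: collateral gives 102 − 66 = 36; no collateral gives 197 − 0 = 197. Would deviate. ✗
Neither assignment is incentive-compatible.

None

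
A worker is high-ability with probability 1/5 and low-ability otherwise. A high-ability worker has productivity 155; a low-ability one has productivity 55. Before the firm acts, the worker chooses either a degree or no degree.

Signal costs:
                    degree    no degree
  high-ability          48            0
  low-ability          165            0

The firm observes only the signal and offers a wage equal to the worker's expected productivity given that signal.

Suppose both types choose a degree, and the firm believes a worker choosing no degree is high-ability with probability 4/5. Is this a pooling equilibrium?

At the pooled signal (degree) the firm holds the prior 1/5 and pays 1/5·155 + 4/5·55 = 75. Off-path (no degree) belief 4/5 gives 4/5·155 + 1/5·55 = 135.
High-ability: degree gives 75 − 48 = 27; no degree gives 135 − 0 = 135. Deviates. ✗
Low-ability: degree gives 75 − 165 = -90; no degree gives 135 − 0 = 135. Deviates. ✗

No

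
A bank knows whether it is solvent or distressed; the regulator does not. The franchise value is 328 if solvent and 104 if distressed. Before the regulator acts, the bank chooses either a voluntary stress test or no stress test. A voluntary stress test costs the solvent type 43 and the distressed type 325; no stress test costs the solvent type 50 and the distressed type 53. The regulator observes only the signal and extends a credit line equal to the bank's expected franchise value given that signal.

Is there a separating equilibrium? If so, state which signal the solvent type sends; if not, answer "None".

stress test

Try solvent → stress test, distressed → no stress test:
  If types separate, stress test earns payment 328 and no stress test earns 104.
  Solvent: stress test gives 328 − 43 = 285; no stress test gives 104 − 50 = 54. No deviation. ✓
  Distressed: no stress test gives 104 − 53 = 51; stress test gives 328 − 325 = 3. No deviation. ✓
Both hold — the solvent type sends stress test.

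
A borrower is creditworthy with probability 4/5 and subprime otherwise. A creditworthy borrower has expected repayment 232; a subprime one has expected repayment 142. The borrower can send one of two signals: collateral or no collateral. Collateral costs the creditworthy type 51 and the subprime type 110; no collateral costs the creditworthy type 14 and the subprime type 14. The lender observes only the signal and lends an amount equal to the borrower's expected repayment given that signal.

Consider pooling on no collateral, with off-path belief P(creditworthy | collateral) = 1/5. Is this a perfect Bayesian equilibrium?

Yes

At the pooled signal (no collateral) the lender holds the prior 4/5 and pays 4/5·232 + 1/5·142 = 214. Off-path (collateral) belief 1/5 gives 1/5·232 + 4/5·142 = 160.
Creditworthy: no collateral gives 214 − 14 = 200; collateral gives 160 − 51 = 109. Stays. ✓
Subprime: no collateral gives 214 − 14 = 200; collateral gives 160 − 110 = 50. Stays. ✓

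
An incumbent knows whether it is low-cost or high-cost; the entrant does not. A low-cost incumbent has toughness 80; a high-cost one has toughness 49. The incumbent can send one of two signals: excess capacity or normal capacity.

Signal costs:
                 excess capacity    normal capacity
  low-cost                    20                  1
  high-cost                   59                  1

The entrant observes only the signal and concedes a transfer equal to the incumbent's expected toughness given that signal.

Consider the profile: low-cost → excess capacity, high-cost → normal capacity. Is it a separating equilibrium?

Under separation the entrant infers type exactly: excess capacity → low-cost (pays 80), normal capacity → high-cost (pays 49).
Low-cost: excess capacity gives 80 − 20 = 60; normal capacity gives 49 − 1 = 48. No deviation. ✓
High-cost: normal capacity gives 49 − 1 = 48; excess capacity gives 80 − 59 = 21. No deviation. ✓
Neither type gains from mimicking the other.

Yes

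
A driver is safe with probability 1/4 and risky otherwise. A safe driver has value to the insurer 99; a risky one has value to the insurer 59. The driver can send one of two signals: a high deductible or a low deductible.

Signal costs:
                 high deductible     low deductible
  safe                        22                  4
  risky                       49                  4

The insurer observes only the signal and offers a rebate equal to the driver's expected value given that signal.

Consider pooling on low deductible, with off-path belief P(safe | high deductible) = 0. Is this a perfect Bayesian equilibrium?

Yes

On the equilibrium path (low deductible) the insurer holds the prior 1/4 and pays 1/4·99 + 3/4·59 = 69. Off-path (high deductible) belief 0 gives 0·99 + 1·59 = 59.
Safe: low deductible gives 69 − 4 = 65; high deductible gives 59 − 22 = 37. Stays. ✓
Risky: low deductible gives 69 − 4 = 65; high deductible gives 59 − 49 = 10. Stays. ✓
Beliefs are Bayes-consistent on-path and both types best-respond.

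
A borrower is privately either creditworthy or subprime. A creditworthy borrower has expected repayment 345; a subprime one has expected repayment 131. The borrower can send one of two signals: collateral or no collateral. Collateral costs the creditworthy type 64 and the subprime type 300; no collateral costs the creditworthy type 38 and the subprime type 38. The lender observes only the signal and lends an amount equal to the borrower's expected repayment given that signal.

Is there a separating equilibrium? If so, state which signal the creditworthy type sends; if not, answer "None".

collateral

Try creditworthy → collateral, subprime → no collateral:
  If types separate, collateral earns payment 345 and no collateral earns 131.
  Creditworthy: collateral gives 345 − 64 = 281; no collateral gives 131 − 38 = 93. No deviation. ✓
  Subprime: no collateral gives 131 − 38 = 93; collateral gives 345 − 300 = 45. No deviation. ✓
Both hold — the creditworthy type sends collateral.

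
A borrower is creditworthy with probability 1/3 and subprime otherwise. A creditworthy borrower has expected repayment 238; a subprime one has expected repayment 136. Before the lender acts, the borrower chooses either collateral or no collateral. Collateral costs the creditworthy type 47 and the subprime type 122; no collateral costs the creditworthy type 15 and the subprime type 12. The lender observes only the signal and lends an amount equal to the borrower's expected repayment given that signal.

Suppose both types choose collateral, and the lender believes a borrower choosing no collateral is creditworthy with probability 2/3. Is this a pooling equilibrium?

At the pooled signal (collateral) the lender holds the prior 1/3 and pays 1/3·238 + 2/3·136 = 170. Off-path (no collateral) belief 2/3 gives 2/3·238 + 1/3·136 = 204.
Creditworthy: collateral gives 170 − 47 = 123; no collateral gives 204 − 15 = 189. Deviates. ✗
Subprime: collateral gives 170 − 122 = 48; no collateral gives 204 − 12 = 192. Deviates. ✗

No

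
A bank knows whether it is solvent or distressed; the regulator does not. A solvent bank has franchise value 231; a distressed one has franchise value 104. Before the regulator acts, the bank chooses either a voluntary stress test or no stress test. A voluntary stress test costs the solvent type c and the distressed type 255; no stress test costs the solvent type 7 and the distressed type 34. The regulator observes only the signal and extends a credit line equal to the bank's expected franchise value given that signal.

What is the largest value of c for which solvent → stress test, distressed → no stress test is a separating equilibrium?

Under separation: stress test → solvent (pays 231); no stress test → distressed (pays 104).
Distressed: 104 − 34 = 70 ≥ 231 − 255 = -24. Holds regardless of c. ✓
Solvent: 231 − c ≥ 104 − 7, so c ≤ 231 − 97 = 134.

134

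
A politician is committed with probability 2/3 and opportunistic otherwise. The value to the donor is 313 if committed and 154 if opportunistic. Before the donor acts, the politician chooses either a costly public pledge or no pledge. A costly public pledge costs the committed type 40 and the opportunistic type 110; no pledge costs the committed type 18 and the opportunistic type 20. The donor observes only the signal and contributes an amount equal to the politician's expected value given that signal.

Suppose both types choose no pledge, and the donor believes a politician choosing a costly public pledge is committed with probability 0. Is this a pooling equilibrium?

At the pooled signal (no pledge) the donor holds the prior 2/3 and pays 2/3·313 + 1/3·154 = 260. Off-path (pledge) belief 0 gives 0·313 + 1·154 = 154.
Committed: no pledge gives 260 − 18 = 242; pledge gives 154 − 40 = 114. Stays. ✓
Opportunistic: no pledge gives 260 − 20 = 240; pledge gives 154 − 110 = 44. Stays. ✓

Yes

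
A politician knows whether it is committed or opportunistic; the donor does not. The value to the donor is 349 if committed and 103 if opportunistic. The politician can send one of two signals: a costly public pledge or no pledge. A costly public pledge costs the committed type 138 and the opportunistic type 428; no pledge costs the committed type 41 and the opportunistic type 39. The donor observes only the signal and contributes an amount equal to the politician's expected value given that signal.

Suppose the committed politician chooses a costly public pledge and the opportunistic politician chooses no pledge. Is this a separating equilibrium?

If types separate, pledge earns payment 349 and no pledge earns 103.
Committed: pledge gives 349 − 138 = 211; no pledge gives 103 − 41 = 62. No deviation. ✓
Opportunistic: no pledge gives 103 − 39 = 64; pledge gives 349 − 428 = -79. No deviation. ✓
Neither type gains from mimicking the other.

Yes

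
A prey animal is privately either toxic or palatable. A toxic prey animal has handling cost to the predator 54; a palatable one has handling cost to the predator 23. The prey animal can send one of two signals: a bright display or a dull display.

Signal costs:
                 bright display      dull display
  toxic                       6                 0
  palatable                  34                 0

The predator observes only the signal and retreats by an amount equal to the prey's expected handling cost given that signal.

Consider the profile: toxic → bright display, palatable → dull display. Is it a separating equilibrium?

Yes

If types separate, bright display earns payment 54 and dull display earns 23.
Toxic: bright display gives 54 − 6 = 48; dull display gives 23 − 0 = 23. No deviation. ✓
Palatable: dull display gives 23 − 0 = 23; bright display gives 54 − 34 = 20. No deviation. ✓
Neither type gains from mimicking the other.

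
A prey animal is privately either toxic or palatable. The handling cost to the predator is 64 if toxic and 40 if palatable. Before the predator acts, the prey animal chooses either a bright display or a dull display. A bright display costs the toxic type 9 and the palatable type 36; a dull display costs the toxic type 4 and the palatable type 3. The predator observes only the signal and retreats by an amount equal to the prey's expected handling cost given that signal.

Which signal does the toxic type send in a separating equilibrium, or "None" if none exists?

Try toxic → bright display, palatable → dull display:
  If types separate, bright display earns payment 64 and dull display earns 40.
  Toxic: bright display gives 64 − 9 = 55; dull display gives 40 − 4 = 36. No deviation. ✓
  Palatable: dull display gives 40 − 3 = 37; bright display gives 64 − 36 = 28. No deviation. ✓
Both hold — the toxic type sends bright display.

bright display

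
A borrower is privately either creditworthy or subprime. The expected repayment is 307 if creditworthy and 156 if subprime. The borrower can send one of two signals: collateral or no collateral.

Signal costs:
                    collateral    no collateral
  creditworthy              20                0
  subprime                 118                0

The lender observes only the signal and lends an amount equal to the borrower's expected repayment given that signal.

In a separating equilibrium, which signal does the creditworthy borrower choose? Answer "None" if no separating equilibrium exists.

Try creditworthy → collateral, subprime → no collateral:
  Under separation the lender infers type exactly: collateral → creditworthy (pays 307), no collateral → subprime (pays 156).
  Creditworthy: collateral gives 307 − 20 = 287; no collateral gives 156 − 0 = 156. No deviation. ✓
  Subprime: no collateral gives 156 − 0 = 156; collateral gives 307 − 118 = 189. Would deviate. ✗
Try creditworthy → no collateral, subprime → collateral:
  Under separation the lender infers type exactly: no collateral → creditworthy (pays 307), collateral → subprime (pays 156).
  Creditworthy: no collateral gives 307 − 0 = 307; collateral gives 156 − 20 = 136. No deviation. ✓
  Subprime: collateral gives 156 − 118 = 38; no collateral gives 307 − 0 = 307. Would deviate. ✗
Neither assignment is incentive-compatible.

None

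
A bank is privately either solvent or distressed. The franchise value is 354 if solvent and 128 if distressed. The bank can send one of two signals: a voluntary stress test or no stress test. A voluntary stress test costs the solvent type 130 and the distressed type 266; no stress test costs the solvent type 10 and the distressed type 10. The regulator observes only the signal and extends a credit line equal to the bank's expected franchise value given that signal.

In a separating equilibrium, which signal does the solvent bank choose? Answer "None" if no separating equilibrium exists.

Try solvent → stress test, distressed → no stress test:
  Under separation the regulator infers type exactly: stress test → solvent (pays 354), no stress test → distressed (pays 128).
  Solvent: stress test gives 354 − 130 = 224; no stress test gives 128 − 10 = 118. No deviation. ✓
  Distressed: no stress test gives 128 − 10 = 118; stress test gives 354 − 266 = 88. No deviation. ✓
Both hold — the solvent type sends stress test.

stress test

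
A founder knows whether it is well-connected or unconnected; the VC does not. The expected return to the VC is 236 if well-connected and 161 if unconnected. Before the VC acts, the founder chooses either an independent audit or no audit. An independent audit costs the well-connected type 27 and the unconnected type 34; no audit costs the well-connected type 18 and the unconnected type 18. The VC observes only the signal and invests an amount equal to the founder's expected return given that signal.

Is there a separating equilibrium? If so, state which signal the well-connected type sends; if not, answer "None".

Try well-connected → audit, unconnected → no audit:
  If types separate, audit earns payment 236 and no audit earns 161.
  Well-connected: audit gives 236 − 27 = 209; no audit gives 161 − 18 = 143. No deviation. ✓
  Unconnected: no audit gives 161 − 18 = 143; audit gives 236 − 34 = 202. Would deviate. ✗
Try well-connected → no audit, unconnected → audit:
  If types separate, no audit earns payment 236 and audit earns 161.
  Well-connected: no audit gives 236 − 18 = 218; audit gives 161 − 27 = 134. No deviation. ✓
  Unconnected: audit gives 161 − 34 = 127; no audit gives 236 − 18 = 218. Would deviate. ✗
Neither assignment is incentive-compatible.

None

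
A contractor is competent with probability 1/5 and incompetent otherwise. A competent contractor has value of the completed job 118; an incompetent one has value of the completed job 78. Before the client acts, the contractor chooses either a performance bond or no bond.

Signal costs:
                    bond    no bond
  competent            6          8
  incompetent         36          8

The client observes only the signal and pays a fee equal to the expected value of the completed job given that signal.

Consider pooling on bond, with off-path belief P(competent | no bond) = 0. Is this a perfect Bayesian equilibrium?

On the equilibrium path (bond) the client holds the prior 1/5 and pays 1/5·118 + 4/5·78 = 86. Off-path (no bond) belief 0 gives 0·118 + 1·78 = 78.
Competent: bond gives 86 − 6 = 80; no bond gives 78 − 8 = 70. Stays. ✓
Incompetent: bond gives 86 − 36 = 50; no bond gives 78 − 8 = 70. Deviates. ✗

No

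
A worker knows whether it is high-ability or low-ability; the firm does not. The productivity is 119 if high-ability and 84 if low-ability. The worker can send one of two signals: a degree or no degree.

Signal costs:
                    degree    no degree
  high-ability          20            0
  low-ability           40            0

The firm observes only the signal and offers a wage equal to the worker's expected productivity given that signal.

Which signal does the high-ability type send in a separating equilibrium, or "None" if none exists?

degree

Try high-ability → degree, low-ability → no degree:
  If types separate, degree earns payment 119 and no degree earns 84.
  High-ability: degree gives 119 − 20 = 99; no degree gives 84 − 0 = 84. No deviation. ✓
  Low-ability: no degree gives 84 − 0 = 84; degree gives 119 − 40 = 79. No deviation. ✓
Both hold — the high-ability type sends degree.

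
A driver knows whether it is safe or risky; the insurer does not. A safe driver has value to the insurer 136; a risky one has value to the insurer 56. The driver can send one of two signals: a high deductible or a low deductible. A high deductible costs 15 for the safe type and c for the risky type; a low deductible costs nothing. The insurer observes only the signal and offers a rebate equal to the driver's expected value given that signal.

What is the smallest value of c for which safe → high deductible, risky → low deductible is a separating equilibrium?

Under separation: high deductible → safe (pays 136); low deductible → risky (pays 56).
Safe: 136 − 15 = 121 ≥ 56 − 0 = 56. Holds regardless of c. ✓
Risky: 56 − 0 ≥ 136 − c, so c ≥ 136 − 56 = 80.

80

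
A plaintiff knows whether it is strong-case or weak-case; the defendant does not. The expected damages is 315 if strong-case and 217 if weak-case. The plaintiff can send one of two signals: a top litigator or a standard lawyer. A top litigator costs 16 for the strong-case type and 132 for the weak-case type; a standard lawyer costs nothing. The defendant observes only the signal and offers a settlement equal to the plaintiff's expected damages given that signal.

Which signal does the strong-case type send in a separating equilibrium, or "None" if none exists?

Try strong-case → top litigator, weak-case → standard lawyer:
  Under separation the defendant infers type exactly: top litigator → strong-case (pays 315), standard lawyer → weak-case (pays 217).
  Strong-case: top litigator gives 315 − 16 = 299; standard lawyer gives 217 − 0 = 217. No deviation. ✓
  Weak-case: standard lawyer gives 217 − 0 = 217; top litigator gives 315 − 132 = 183. No deviation. ✓
Both hold — the strong-case type sends top litigator.

top litigator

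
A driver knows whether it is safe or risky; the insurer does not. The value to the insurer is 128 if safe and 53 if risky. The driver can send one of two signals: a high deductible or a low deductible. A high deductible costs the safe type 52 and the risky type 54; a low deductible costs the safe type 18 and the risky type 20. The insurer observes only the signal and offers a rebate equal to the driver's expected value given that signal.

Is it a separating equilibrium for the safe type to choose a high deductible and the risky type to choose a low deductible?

No

Under separation the insurer infers type exactly: high deductible → safe (pays 128), low deductible → risky (pays 53).
Safe: high deductible gives 128 − 52 = 76; low deductible gives 53 − 18 = 35. No deviation. ✓
Risky: low deductible gives 53 − 20 = 33; high deductible gives 128 − 54 = 74. Would deviate. ✗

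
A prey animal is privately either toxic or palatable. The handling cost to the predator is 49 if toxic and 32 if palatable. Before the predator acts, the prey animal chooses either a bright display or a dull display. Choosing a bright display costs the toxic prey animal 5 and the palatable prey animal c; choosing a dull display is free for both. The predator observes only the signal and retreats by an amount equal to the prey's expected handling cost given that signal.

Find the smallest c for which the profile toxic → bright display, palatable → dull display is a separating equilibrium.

17

Under separation: bright display → toxic (pays 49); dull display → palatable (pays 32).
Toxic: 49 − 5 = 44 ≥ 32 − 0 = 32. Holds regardless of c. ✓
Palatable: 32 − 0 ≥ 49 − c, so c ≥ 49 − 32 = 17.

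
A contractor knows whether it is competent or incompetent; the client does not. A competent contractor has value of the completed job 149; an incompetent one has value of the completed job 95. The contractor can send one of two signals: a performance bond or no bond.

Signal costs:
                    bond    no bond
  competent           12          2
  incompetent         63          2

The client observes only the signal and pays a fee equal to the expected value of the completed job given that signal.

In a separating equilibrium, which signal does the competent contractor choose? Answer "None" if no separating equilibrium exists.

Try competent → bond, incompetent → no bond:
  If types separate, bond earns payment 149 and no bond earns 95.
  Competent: bond gives 149 − 12 = 137; no bond gives 95 − 2 = 93. No deviation. ✓
  Incompetent: no bond gives 95 − 2 = 93; bond gives 149 − 63 = 86. No deviation. ✓
Both hold — the competent type sends bond.

bond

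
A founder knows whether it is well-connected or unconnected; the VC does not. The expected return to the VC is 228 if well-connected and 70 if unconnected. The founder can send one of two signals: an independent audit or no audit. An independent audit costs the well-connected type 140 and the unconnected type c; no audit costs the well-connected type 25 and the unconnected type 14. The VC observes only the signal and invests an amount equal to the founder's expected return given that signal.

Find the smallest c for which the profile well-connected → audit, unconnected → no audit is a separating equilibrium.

172

Under separation: audit → well-connected (pays 228); no audit → unconnected (pays 70).
Well-connected: 228 − 140 = 88 ≥ 70 − 25 = 45. Holds regardless of c. ✓
Unconnected: 70 − 14 ≥ 228 − c, so c ≥ 228 − 56 = 172.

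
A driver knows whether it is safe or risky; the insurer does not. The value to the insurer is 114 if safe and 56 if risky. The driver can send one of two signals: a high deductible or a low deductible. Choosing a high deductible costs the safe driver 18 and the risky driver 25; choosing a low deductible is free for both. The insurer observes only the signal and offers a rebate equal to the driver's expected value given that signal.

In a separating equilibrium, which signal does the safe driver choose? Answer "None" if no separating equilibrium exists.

Try safe → high deductible, risky → low deductible:
  Under separation the insurer infers type exactly: high deductible → safe (pays 114), low deductible → risky (pays 56).
  Safe: high deductible gives 114 − 18 = 96; low deductible gives 56 − 0 = 56. No deviation. ✓
  Risky: low deductible gives 56 − 0 = 56; high deductible gives 114 − 25 = 89. Would deviate. ✗
Try safe → low deductible, risky → high deductible:
  Under separation the insurer infers type exactly: low deductible → safe (pays 114), high deductible → risky (pays 56).
  Safe: low deductible gives 114 − 0 = 114; high deductible gives 56 − 18 = 38. No deviation. ✓
  Risky: high deductible gives 56 − 25 = 31; low deductible gives 114 − 0 = 114. Would deviate. ✗
Neither assignment is incentive-compatible.

None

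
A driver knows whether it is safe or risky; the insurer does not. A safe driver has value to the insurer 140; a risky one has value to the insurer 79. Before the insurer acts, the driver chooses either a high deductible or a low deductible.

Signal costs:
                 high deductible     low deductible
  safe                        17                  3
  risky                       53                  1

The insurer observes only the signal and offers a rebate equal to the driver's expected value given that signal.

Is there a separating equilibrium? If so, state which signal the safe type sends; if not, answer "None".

None

Try safe → high deductible, risky → low deductible:
  Under separation the insurer infers type exactly: high deductible → safe (pays 140), low deductible → risky (pays 79).
  Safe: high deductible gives 140 − 17 = 123; low deductible gives 79 − 3 = 76. No deviation. ✓
  Risky: low deductible gives 79 − 1 = 78; high deductible gives 140 − 53 = 87. Would deviate. ✗
Try safe → low deductible, risky → high deductible:
  Under separation the insurer infers type exactly: low deductible → safe (pays 140), high deductible → risky (pays 79).
  Safe: low deductible gives 140 − 3 = 137; high deductible gives 79 − 17 = 62. No deviation. ✓
  Risky: high deductible gives 79 − 53 = 26; low deductible gives 140 − 1 = 139. Would deviate. ✗
Neither assignment is incentive-compatible.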